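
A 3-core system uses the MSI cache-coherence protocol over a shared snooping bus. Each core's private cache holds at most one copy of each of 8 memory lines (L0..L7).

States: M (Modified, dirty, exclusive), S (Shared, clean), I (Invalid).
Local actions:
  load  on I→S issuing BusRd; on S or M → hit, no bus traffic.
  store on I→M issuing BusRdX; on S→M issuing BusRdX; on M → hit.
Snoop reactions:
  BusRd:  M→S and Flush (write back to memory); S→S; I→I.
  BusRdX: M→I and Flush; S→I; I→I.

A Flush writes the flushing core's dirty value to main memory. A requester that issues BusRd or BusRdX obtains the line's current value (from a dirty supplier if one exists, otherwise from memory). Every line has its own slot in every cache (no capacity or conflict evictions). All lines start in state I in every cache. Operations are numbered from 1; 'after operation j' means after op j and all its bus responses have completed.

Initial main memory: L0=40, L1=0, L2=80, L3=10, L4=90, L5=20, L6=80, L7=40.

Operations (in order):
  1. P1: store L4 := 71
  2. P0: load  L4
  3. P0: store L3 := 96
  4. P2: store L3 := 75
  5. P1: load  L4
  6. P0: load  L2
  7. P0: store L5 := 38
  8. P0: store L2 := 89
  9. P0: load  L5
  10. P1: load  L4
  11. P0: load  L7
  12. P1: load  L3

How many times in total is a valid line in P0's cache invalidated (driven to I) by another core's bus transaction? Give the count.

  op1 P1: store L4 := 71 → I/M/I on L4; bus BusRdX; mem=90
  op2 P0: load  L4 → S/S/I on L4; bus BusRd Flush; mem=71
  op3 P0: store L3 := 96 → M/I/I on L3; bus BusRdX; mem=10
  op4 P2: store L3 := 75 → I/I/M on L3; bus BusRdX Flush; mem=96
  op5 P1: load  L4 → S/S/I on L4; bus (none); mem=71
  op6 P0: load  L2 → S/I/I on L2; bus BusRd; mem=80
  op7 P0: store L5 := 38 → M/I/I on L5; bus BusRdX; mem=20
  op8 P0: store L2 := 89 → M/I/I on L2; bus BusRdX; mem=80
  op9 P0: load  L5 → M/I/I on L5; bus (none); mem=20
  op10 P1: load  L4 → S/S/I on L4; bus (none); mem=71
  op11 P0: load  L7 → S/I/I on L7; bus BusRd; mem=40
  op12 P1: load  L3 → I/S/S on L3; bus BusRd Flush; mem=75

invalidations = 1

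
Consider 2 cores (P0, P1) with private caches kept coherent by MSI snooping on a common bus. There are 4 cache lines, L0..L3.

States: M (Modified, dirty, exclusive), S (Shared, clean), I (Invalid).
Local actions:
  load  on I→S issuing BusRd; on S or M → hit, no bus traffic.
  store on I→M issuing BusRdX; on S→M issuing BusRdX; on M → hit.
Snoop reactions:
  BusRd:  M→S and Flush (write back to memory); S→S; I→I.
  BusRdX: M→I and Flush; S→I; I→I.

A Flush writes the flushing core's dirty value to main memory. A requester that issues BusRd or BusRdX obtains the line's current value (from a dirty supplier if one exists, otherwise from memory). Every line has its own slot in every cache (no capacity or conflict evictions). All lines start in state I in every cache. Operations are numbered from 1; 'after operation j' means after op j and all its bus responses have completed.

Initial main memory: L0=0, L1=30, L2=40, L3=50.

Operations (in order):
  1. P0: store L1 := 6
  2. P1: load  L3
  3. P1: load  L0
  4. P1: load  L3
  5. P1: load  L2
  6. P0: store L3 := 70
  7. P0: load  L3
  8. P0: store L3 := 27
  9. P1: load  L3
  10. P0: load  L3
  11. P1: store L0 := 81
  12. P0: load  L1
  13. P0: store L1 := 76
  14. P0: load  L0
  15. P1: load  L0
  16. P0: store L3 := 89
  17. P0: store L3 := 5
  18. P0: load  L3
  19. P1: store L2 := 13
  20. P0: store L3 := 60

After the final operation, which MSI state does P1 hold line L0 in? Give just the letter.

  op1 P0: store L1 := 6 → M/I on L1; bus BusRdX; mem=30
  op2 P1: load  L3 → I/S on L3; bus BusRd; mem=50
  op3 P1: load  L0 → I/S on L0; bus BusRd; mem=0
  op4 P1: load  L3 → I/S on L3; bus (none); mem=50
  op5 P1: load  L2 → I/S on L2; bus BusRd; mem=40
  op6 P0: store L3 := 70 → M/I on L3; bus BusRdX; mem=50
  op7 P0: load  L3 → M/I on L3; bus (none); mem=50
  op8 P0: store L3 := 27 → M/I on L3; bus (none); mem=50
  op9 P1: load  L3 → S/S on L3; bus BusRd Flush; mem=27
  op10 P0: load  L3 → S/S on L3; bus (none); mem=27
  op11 P1: store L0 := 81 → I/M on L0; bus BusRdX; mem=0
  op12 P0: load  L1 → M/I on L1; bus (none); mem=30
  op13 P0: store L1 := 76 → M/I on L1; bus (none); mem=30
  op14 P0: load  L0 → S/S on L0; bus BusRd Flush; mem=81
  op15 P1: load  L0 → S/S on L0; bus (none); mem=81
  op16 P0: store L3 := 89 → M/I on L3; bus BusRdX; mem=27
  op17 P0: store L3 := 5 → M/I on L3; bus (none); mem=27
  op18 P0: load  L3 → M/I on L3; bus (none); mem=27
  op19 P1: store L2 := 13 → I/M on L2; bus BusRdX; mem=40
  op20 P0: store L3 := 60 → M/I on L3; bus (none); mem=27

state = S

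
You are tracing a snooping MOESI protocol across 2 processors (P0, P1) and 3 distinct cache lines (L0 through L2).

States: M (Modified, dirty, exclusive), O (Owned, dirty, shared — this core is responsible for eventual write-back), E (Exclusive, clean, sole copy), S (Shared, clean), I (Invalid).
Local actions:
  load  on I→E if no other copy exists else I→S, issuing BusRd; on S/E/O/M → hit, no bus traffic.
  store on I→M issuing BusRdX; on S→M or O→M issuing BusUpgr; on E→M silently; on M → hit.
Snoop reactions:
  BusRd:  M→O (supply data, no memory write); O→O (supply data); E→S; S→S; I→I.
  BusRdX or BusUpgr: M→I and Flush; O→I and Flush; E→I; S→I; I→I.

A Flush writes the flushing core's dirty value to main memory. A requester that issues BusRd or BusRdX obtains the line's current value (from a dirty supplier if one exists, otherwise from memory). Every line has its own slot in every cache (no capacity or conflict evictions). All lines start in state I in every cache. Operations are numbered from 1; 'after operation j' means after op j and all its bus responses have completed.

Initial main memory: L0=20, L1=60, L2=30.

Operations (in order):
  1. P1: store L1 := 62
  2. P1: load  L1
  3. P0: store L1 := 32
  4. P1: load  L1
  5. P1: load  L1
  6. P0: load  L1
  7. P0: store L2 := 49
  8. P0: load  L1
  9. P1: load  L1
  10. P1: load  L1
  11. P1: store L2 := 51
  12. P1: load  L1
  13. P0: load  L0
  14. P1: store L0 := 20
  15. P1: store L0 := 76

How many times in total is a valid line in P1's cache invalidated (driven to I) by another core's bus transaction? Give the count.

invalidations = 1

  op1 P1: store L1 := 62 → I/M on L1; bus BusRdX; mem=60
  op2 P1: load  L1 → I/M on L1; bus (none); mem=60
  op3 P0: store L1 := 32 → M/I on L1; bus BusRdX Flush; mem=62
  op4 P1: load  L1 → O/S on L1; bus BusRd; mem=62
  op5 P1: load  L1 → O/S on L1; bus (none); mem=62
  op6 P0: load  L1 → O/S on L1; bus (none); mem=62
  op7 P0: store L2 := 49 → M/I on L2; bus BusRdX; mem=30
  op8 P0: load  L1 → O/S on L1; bus (none); mem=62
  op9 P1: load  L1 → O/S on L1; bus (none); mem=62
  op10 P1: load  L1 → O/S on L1; bus (none); mem=62
  op11 P1: store L2 := 51 → I/M on L2; bus BusRdX Flush; mem=49
  op12 P1: load  L1 → O/S on L1; bus (none); mem=62
  op13 P0: load  L0 → E/I on L0; bus BusRd; mem=20
  op14 P1: store L0 := 20 → I/M on L0; bus BusRdX; mem=20
  op15 P1: store L0 := 76 → I/M on L0; bus (none); mem=20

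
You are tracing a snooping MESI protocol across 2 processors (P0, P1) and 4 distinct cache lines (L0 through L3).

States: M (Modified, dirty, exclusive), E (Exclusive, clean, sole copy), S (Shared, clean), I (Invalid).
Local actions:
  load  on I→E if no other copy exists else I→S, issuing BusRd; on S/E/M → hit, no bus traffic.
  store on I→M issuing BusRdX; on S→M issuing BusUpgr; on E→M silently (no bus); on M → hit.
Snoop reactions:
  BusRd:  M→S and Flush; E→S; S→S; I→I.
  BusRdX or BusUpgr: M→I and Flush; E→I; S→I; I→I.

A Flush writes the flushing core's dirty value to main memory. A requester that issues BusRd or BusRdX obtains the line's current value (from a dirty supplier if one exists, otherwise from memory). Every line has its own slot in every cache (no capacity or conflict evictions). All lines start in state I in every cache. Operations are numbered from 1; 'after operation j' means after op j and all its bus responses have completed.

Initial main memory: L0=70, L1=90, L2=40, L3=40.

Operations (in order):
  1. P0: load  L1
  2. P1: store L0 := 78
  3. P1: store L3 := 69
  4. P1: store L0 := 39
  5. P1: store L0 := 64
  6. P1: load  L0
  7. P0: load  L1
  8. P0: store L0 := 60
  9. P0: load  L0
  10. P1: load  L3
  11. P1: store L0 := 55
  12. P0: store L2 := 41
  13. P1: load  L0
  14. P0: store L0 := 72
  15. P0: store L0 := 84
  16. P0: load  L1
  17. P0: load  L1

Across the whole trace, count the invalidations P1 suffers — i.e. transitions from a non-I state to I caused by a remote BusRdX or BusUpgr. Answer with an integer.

invalidations = 2

[1] P0: load  L1 | P0:E(90), P1:I | bus: BusRd
[2] P1: store L0 := 78 | P0:I, P1:M(78) | bus: BusRdX
[3] P1: store L3 := 69 | P0:I, P1:M(69) | bus: BusRdX
[4] P1: store L0 := 39 | P0:I, P1:M(39) | bus: none
[5] P1: store L0 := 64 | P0:I, P1:M(64) | bus: none
[6] P1: load  L0 | P0:I, P1:M(64) | bus: none
[7] P0: load  L1 | P0:E(90), P1:I | bus: none
[8] P0: store L0 := 60 | P0:M(60), P1:I | bus: BusRdX,Flush
[9] P0: load  L0 | P0:M(60), P1:I | bus: none
[10] P1: load  L3 | P0:I, P1:M(69) | bus: none
[11] P1: store L0 := 55 | P0:I, P1:M(55) | bus: BusRdX,Flush
[12] P0: store L2 := 41 | P0:M(41), P1:I | bus: BusRdX
[13] P1: load  L0 | P0:I, P1:M(55) | bus: none
[14] P0: store L0 := 72 | P0:M(72), P1:I | bus: BusRdX,Flush
[15] P0: store L0 := 84 | P0:M(84), P1:I | bus: none
[16] P0: load  L1 | P0:E(90), P1:I | bus: none
[17] P0: load  L1 | P0:E(90), P1:I | bus: none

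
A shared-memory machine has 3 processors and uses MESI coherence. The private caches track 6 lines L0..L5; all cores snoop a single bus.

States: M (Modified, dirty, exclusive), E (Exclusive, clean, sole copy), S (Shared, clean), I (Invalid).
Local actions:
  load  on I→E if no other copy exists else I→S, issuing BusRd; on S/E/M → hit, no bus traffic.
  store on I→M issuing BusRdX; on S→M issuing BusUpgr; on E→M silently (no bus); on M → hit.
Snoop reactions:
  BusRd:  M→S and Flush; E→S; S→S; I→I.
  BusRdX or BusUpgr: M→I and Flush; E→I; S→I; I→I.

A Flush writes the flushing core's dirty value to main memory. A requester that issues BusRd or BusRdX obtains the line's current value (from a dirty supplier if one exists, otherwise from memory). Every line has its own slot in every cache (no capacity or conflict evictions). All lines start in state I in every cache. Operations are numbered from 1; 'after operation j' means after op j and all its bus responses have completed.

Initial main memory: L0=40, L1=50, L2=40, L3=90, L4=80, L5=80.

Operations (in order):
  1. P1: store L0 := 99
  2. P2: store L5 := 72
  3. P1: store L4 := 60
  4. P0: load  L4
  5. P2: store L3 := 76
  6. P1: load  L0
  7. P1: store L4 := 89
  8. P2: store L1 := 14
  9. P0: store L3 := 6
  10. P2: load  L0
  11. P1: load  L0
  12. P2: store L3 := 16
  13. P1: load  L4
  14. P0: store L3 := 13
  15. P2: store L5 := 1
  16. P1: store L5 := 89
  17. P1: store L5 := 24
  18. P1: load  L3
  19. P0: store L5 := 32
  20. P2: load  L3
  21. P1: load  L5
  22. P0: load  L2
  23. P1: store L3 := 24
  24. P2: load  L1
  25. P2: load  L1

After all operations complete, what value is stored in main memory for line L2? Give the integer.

memory[L2] = 40

[1] P1: store L0 := 99 | P0:I, P1:M(99), P2:I | bus: BusRdX
[2] P2: store L5 := 72 | P0:I, P1:I, P2:M(72) | bus: BusRdX
[3] P1: store L4 := 60 | P0:I, P1:M(60), P2:I | bus: BusRdX
[4] P0: load  L4 | P0:S(60), P1:S(60), P2:I | bus: BusRd,Flush
[5] P2: store L3 := 76 | P0:I, P1:I, P2:M(76) | bus: BusRdX
[6] P1: load  L0 | P0:I, P1:M(99), P2:I | bus: none
[7] P1: store L4 := 89 | P0:I, P1:M(89), P2:I | bus: BusUpgr
[8] P2: store L1 := 14 | P0:I, P1:I, P2:M(14) | bus: BusRdX
[9] P0: store L3 := 6 | P0:M(6), P1:I, P2:I | bus: BusRdX,Flush
[10] P2: load  L0 | P0:I, P1:S(99), P2:S(99) | bus: BusRd,Flush
[11] P1: load  L0 | P0:I, P1:S(99), P2:S(99) | bus: none
[12] P2: store L3 := 16 | P0:I, P1:I, P2:M(16) | bus: BusRdX,Flush
[13] P1: load  L4 | P0:I, P1:M(89), P2:I | bus: none
[14] P0: store L3 := 13 | P0:M(13), P1:I, P2:I | bus: BusRdX,Flush
[15] P2: store L5 := 1 | P0:I, P1:I, P2:M(1) | bus: none
[16] P1: store L5 := 89 | P0:I, P1:M(89), P2:I | bus: BusRdX,Flush
[17] P1: store L5 := 24 | P0:I, P1:M(24), P2:I | bus: none
[18] P1: load  L3 | P0:S(13), P1:S(13), P2:I | bus: BusRd,Flush
[19] P0: store L5 := 32 | P0:M(32), P1:I, P2:I | bus: BusRdX,Flush
[20] P2: load  L3 | P0:S(13), P1:S(13), P2:S(13) | bus: BusRd
[21] P1: load  L5 | P0:S(32), P1:S(32), P2:I | bus: BusRd,Flush
[22] P0: load  L2 | P0:E(40), P1:I, P2:I | bus: BusRd
[23] P1: store L3 := 24 | P0:I, P1:M(24), P2:I | bus: BusUpgr
[24] P2: load  L1 | P0:I, P1:I, P2:M(14) | bus: none
[25] P2: load  L1 | P0:I, P1:I, P2:M(14) | bus: none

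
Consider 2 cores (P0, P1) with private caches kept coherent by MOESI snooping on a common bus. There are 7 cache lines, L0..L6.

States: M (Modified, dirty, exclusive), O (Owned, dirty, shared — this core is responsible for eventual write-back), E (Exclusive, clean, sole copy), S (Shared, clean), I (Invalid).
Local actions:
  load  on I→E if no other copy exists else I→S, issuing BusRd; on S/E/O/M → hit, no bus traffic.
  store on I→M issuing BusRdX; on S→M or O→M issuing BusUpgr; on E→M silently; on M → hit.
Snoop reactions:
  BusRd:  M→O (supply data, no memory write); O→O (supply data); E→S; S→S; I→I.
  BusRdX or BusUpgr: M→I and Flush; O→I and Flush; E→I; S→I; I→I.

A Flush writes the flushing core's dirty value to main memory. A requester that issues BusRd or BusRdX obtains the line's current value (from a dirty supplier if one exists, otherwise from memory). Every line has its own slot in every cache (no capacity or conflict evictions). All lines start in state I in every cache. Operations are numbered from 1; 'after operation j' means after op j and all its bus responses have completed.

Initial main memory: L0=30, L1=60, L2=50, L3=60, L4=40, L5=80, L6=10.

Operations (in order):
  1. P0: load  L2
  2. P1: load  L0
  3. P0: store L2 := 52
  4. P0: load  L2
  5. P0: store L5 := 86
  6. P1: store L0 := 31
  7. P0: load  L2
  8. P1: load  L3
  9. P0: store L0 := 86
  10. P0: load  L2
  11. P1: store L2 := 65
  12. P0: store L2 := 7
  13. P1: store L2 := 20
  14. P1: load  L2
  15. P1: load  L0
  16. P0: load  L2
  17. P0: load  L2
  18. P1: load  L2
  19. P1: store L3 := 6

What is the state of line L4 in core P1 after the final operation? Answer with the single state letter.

state = I

[1] P0: load  L2 | P0:E(50), P1:I | bus: BusRd
[2] P1: load  L0 | P0:I, P1:E(30) | bus: BusRd
[3] P0: store L2 := 52 | P0:M(52), P1:I | bus: none
[4] P0: load  L2 | P0:M(52), P1:I | bus: none
[5] P0: store L5 := 86 | P0:M(86), P1:I | bus: BusRdX
[6] P1: store L0 := 31 | P0:I, P1:M(31) | bus: none
[7] P0: load  L2 | P0:M(52), P1:I | bus: none
[8] P1: load  L3 | P0:I, P1:E(60) | bus: BusRd
[9] P0: store L0 := 86 | P0:M(86), P1:I | bus: BusRdX,Flush
[10] P0: load  L2 | P0:M(52), P1:I | bus: none
[11] P1: store L2 := 65 | P0:I, P1:M(65) | bus: BusRdX,Flush
[12] P0: store L2 := 7 | P0:M(7), P1:I | bus: BusRdX,Flush
[13] P1: store L2 := 20 | P0:I, P1:M(20) | bus: BusRdX,Flush
[14] P1: load  L2 | P0:I, P1:M(20) | bus: none
[15] P1: load  L0 | P0:O(86), P1:S(86) | bus: BusRd
[16] P0: load  L2 | P0:S(20), P1:O(20) | bus: BusRd
[17] P0: load  L2 | P0:S(20), P1:O(20) | bus: none
[18] P1: load  L2 | P0:S(20), P1:O(20) | bus: none
[19] P1: store L3 := 6 | P0:I, P1:M(6) | bus: none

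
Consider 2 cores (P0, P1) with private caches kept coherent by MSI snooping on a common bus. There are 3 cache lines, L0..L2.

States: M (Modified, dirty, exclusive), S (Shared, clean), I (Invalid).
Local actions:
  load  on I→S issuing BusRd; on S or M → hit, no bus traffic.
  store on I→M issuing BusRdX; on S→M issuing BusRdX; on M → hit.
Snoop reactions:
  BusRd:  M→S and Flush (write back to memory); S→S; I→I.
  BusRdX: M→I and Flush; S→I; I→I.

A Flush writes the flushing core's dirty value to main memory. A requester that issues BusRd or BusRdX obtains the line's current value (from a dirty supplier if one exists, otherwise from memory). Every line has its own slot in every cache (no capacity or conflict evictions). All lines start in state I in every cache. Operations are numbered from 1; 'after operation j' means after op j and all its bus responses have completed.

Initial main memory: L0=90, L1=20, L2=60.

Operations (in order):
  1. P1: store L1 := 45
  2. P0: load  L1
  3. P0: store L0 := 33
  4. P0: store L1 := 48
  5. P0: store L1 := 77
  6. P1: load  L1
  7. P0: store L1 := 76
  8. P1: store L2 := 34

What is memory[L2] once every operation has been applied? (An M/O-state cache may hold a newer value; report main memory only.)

memory[L2] = 60

step 1: P1: store L1 := 45  ⟶  IM  (L1)  txn=BusRdX  M[L1]=20
step 2: P0: load  L1  ⟶  SS  (L1)  txn=BusRd+Flush  M[L1]=45
step 3: P0: store L0 := 33  ⟶  MI  (L0)  txn=BusRdX  M[L0]=90
step 4: P0: store L1 := 48  ⟶  MI  (L1)  txn=BusRdX  M[L1]=45
step 5: P0: store L1 := 77  ⟶  MI  (L1)  txn=∅  M[L1]=45
step 6: P1: load  L1  ⟶  SS  (L1)  txn=BusRd+Flush  M[L1]=77
step 7: P0: store L1 := 76  ⟶  MI  (L1)  txn=BusRdX  M[L1]=77
step 8: P1: store L2 := 34  ⟶  IM  (L2)  txn=BusRdX  M[L2]=60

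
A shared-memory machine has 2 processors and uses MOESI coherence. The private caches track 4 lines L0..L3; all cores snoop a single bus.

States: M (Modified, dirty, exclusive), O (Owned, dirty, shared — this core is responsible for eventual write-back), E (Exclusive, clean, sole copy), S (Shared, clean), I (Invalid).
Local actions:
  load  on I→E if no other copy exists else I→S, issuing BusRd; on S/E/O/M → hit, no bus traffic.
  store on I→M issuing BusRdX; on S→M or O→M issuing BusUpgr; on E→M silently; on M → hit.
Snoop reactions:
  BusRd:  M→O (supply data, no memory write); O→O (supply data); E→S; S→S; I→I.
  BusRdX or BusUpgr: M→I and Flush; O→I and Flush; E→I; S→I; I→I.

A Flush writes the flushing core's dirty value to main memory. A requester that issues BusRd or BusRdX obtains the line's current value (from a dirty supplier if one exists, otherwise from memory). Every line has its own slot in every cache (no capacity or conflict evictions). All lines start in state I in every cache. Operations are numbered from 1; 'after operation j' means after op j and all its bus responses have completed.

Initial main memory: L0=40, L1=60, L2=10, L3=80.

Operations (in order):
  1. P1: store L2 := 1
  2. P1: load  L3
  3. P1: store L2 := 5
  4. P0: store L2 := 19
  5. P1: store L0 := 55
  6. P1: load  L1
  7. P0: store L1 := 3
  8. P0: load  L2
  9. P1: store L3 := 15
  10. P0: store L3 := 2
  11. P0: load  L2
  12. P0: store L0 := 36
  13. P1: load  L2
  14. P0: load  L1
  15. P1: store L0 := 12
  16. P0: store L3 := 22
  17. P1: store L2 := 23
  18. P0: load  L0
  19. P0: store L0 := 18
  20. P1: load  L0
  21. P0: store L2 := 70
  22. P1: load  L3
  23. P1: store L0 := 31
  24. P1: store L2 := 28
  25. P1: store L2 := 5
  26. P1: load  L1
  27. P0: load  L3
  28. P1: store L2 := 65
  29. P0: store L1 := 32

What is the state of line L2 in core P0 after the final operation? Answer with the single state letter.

state = I

[1] P1: store L2 := 1 | P0:I, P1:M(1) | bus: BusRdX
[2] P1: load  L3 | P0:I, P1:E(80) | bus: BusRd
[3] P1: store L2 := 5 | P0:I, P1:M(5) | bus: none
[4] P0: store L2 := 19 | P0:M(19), P1:I | bus: BusRdX,Flush
[5] P1: store L0 := 55 | P0:I, P1:M(55) | bus: BusRdX
[6] P1: load  L1 | P0:I, P1:E(60) | bus: BusRd
[7] P0: store L1 := 3 | P0:M(3), P1:I | bus: BusRdX
[8] P0: load  L2 | P0:M(19), P1:I | bus: none
[9] P1: store L3 := 15 | P0:I, P1:M(15) | bus: none
[10] P0: store L3 := 2 | P0:M(2), P1:I | bus: BusRdX,Flush
[11] P0: load  L2 | P0:M(19), P1:I | bus: none
[12] P0: store L0 := 36 | P0:M(36), P1:I | bus: BusRdX,Flush
[13] P1: load  L2 | P0:O(19), P1:S(19) | bus: BusRd
[14] P0: load  L1 | P0:M(3), P1:I | bus: none
[15] P1: store L0 := 12 | P0:I, P1:M(12) | bus: BusRdX,Flush
[16] P0: store L3 := 22 | P0:M(22), P1:I | bus: none
[17] P1: store L2 := 23 | P0:I, P1:M(23) | bus: BusUpgr,Flush
[18] P0: load  L0 | P0:S(12), P1:O(12) | bus: BusRd
[19] P0: store L0 := 18 | P0:M(18), P1:I | bus: BusUpgr,Flush
[20] P1: load  L0 | P0:O(18), P1:S(18) | bus: BusRd
[21] P0: store L2 := 70 | P0:M(70), P1:I | bus: BusRdX,Flush
[22] P1: load  L3 | P0:O(22), P1:S(22) | bus: BusRd
[23] P1: store L0 := 31 | P0:I, P1:M(31) | bus: BusUpgr,Flush
[24] P1: store L2 := 28 | P0:I, P1:M(28) | bus: BusRdX,Flush
[25] P1: store L2 := 5 | P0:I, P1:M(5) | bus: none
[26] P1: load  L1 | P0:O(3), P1:S(3) | bus: BusRd
[27] P0: load  L3 | P0:O(22), P1:S(22) | bus: none
[28] P1: store L2 := 65 | P0:I, P1:M(65) | bus: none
[29] P0: store L1 := 32 | P0:M(32), P1:I | bus: BusUpgr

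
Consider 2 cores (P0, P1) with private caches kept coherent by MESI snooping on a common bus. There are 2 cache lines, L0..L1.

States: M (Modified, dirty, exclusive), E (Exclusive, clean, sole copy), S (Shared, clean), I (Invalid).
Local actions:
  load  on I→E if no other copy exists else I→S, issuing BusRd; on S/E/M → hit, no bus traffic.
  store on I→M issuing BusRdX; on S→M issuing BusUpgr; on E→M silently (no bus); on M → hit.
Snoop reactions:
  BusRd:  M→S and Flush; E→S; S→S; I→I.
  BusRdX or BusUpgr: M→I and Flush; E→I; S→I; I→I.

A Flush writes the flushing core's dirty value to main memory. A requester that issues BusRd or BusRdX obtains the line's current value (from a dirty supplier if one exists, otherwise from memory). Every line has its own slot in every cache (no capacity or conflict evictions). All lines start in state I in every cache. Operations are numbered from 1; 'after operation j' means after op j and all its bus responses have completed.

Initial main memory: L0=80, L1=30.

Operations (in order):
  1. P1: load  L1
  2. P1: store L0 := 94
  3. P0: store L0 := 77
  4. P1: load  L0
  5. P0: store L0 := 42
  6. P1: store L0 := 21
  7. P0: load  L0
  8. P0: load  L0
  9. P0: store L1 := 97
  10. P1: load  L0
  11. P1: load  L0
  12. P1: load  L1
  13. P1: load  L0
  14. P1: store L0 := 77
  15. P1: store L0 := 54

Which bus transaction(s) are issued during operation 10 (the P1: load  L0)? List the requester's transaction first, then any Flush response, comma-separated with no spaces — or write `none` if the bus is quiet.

1. P1: load  L1  bus=[BusRd]  L1: P0=I P1=E  mem[L1]=30
2. P1: store L0 := 94  bus=[BusRdX]  L0: P0=I P1=M  mem[L0]=80
3. P0: store L0 := 77  bus=[BusRdX,Flush]  L0: P0=M P1=I  mem[L0]=94
4. P1: load  L0  bus=[BusRd,Flush]  L0: P0=S P1=S  mem[L0]=77
5. P0: store L0 := 42  bus=[BusUpgr]  L0: P0=M P1=I  mem[L0]=77
6. P1: store L0 := 21  bus=[BusRdX,Flush]  L0: P0=I P1=M  mem[L0]=42
7. P0: load  L0  bus=[BusRd,Flush]  L0: P0=S P1=S  mem[L0]=21
8. P0: load  L0  bus=[-]  L0: P0=S P1=S  mem[L0]=21
9. P0: store L1 := 97  bus=[BusRdX]  L1: P0=M P1=I  mem[L1]=30
10. P1: load  L0  bus=[-]  L0: P0=S P1=S  mem[L0]=21
11. P1: load  L0  bus=[-]  L0: P0=S P1=S  mem[L0]=21
12. P1: load  L1  bus=[BusRd,Flush]  L1: P0=S P1=S  mem[L1]=97
13. P1: load  L0  bus=[-]  L0: P0=S P1=S  mem[L0]=21
14. P1: store L0 := 77  bus=[BusUpgr]  L0: P0=I P1=M  mem[L0]=21
15. P1: store L0 := 54  bus=[-]  L0: P0=I P1=M  mem[L0]=21

bus = none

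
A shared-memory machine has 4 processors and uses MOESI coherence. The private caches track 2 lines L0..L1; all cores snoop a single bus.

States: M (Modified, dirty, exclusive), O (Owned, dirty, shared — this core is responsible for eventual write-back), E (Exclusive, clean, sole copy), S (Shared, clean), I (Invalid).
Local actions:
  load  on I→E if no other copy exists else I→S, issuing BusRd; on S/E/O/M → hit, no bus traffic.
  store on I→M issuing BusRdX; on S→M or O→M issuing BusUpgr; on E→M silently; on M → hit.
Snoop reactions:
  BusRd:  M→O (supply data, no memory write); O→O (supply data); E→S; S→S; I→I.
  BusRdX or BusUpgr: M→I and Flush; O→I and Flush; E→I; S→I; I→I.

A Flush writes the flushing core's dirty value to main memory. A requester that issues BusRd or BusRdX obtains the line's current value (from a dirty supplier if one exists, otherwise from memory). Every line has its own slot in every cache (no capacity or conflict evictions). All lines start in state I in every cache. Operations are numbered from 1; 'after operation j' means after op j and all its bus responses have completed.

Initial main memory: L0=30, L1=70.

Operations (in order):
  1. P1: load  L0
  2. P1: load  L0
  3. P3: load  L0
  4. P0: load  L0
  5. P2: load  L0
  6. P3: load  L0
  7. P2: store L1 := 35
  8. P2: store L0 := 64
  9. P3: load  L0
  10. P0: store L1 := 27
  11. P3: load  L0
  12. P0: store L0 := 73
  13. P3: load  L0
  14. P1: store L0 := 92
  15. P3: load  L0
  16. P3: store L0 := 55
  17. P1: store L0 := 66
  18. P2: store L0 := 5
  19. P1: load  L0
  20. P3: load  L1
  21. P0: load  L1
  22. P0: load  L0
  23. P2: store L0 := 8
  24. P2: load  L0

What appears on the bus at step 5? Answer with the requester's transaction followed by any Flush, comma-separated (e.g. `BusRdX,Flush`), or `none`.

bus = BusRd

step 1: P1: load  L0  ⟶  IEII  (L0)  txn=BusRd  M[L0]=30
step 2: P1: load  L0  ⟶  IEII  (L0)  txn=∅  M[L0]=30
step 3: P3: load  L0  ⟶  ISIS  (L0)  txn=BusRd  M[L0]=30
step 4: P0: load  L0  ⟶  SSIS  (L0)  txn=BusRd  M[L0]=30
step 5: P2: load  L0  ⟶  SSSS  (L0)  txn=BusRd  M[L0]=30
step 6: P3: load  L0  ⟶  SSSS  (L0)  txn=∅  M[L0]=30
step 7: P2: store L1 := 35  ⟶  IIMI  (L1)  txn=BusRdX  M[L1]=70
step 8: P2: store L0 := 64  ⟶  IIMI  (L0)  txn=BusUpgr  M[L0]=30
step 9: P3: load  L0  ⟶  IIOS  (L0)  txn=BusRd  M[L0]=30
step 10: P0: store L1 := 27  ⟶  MIII  (L1)  txn=BusRdX+Flush  M[L1]=35
step 11: P3: load  L0  ⟶  IIOS  (L0)  txn=∅  M[L0]=30
step 12: P0: store L0 := 73  ⟶  MIII  (L0)  txn=BusRdX+Flush  M[L0]=64
step 13: P3: load  L0  ⟶  OIIS  (L0)  txn=BusRd  M[L0]=64
step 14: P1: store L0 := 92  ⟶  IMII  (L0)  txn=BusRdX+Flush  M[L0]=73
step 15: P3: load  L0  ⟶  IOIS  (L0)  txn=BusRd  M[L0]=73
step 16: P3: store L0 := 55  ⟶  IIIM  (L0)  txn=BusUpgr+Flush  M[L0]=92
step 17: P1: store L0 := 66  ⟶  IMII  (L0)  txn=BusRdX+Flush  M[L0]=55
step 18: P2: store L0 := 5  ⟶  IIMI  (L0)  txn=BusRdX+Flush  M[L0]=66
step 19: P1: load  L0  ⟶  ISOI  (L0)  txn=BusRd  M[L0]=66
step 20: P3: load  L1  ⟶  OIIS  (L1)  txn=BusRd  M[L1]=35
step 21: P0: load  L1  ⟶  OIIS  (L1)  txn=∅  M[L1]=35
step 22: P0: load  L0  ⟶  SSOI  (L0)  txn=BusRd  M[L0]=66
step 23: P2: store L0 := 8  ⟶  IIMI  (L0)  txn=BusUpgr  M[L0]=66
step 24: P2: load  L0  ⟶  IIMI  (L0)  txn=∅  M[L0]=66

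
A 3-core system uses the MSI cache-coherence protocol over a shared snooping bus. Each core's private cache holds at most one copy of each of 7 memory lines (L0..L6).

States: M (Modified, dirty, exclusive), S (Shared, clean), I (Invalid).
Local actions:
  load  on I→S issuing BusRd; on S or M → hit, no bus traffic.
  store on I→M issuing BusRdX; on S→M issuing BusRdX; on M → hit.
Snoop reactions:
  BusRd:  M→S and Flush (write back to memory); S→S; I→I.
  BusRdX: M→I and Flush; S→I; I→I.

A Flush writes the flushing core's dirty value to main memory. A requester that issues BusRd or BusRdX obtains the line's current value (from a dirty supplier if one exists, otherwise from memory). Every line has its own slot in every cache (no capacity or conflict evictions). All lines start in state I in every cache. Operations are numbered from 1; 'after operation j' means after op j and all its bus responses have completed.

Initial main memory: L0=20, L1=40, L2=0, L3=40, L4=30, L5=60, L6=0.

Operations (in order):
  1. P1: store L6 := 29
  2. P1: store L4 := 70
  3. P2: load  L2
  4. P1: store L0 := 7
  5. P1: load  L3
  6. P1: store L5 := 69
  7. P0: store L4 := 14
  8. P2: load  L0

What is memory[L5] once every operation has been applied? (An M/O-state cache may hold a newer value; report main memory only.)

memory[L5] = 60

  op1 P1: store L6 := 29 → I/M/I on L6; bus BusRdX; mem=0
  op2 P1: store L4 := 70 → I/M/I on L4; bus BusRdX; mem=30
  op3 P2: load  L2 → I/I/S on L2; bus BusRd; mem=0
  op4 P1: store L0 := 7 → I/M/I on L0; bus BusRdX; mem=20
  op5 P1: load  L3 → I/S/I on L3; bus BusRd; mem=40
  op6 P1: store L5 := 69 → I/M/I on L5; bus BusRdX; mem=60
  op7 P0: store L4 := 14 → M/I/I on L4; bus BusRdX Flush; mem=70
  op8 P2: load  L0 → I/S/S on L0; bus BusRd Flush; mem=7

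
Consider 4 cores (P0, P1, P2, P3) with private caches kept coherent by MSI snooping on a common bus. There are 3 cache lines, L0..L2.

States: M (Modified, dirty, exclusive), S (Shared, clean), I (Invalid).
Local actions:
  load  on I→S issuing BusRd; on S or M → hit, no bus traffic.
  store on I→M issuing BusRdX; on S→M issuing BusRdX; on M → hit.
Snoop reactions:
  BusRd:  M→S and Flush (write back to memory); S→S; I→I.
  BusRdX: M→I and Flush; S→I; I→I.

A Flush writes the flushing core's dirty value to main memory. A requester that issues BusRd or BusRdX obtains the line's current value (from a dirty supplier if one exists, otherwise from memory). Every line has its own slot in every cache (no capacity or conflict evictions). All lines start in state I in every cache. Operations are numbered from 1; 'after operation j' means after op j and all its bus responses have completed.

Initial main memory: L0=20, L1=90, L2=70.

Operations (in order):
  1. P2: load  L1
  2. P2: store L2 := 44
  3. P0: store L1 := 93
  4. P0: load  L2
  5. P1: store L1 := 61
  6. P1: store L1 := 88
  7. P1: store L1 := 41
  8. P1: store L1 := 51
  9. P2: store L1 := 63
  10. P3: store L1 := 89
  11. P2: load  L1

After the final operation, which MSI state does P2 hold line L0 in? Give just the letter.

[1] P2: load  L1 | P0:I, P1:I, P2:S(90), P3:I | bus: BusRd
[2] P2: store L2 := 44 | P0:I, P1:I, P2:M(44), P3:I | bus: BusRdX
[3] P0: store L1 := 93 | P0:M(93), P1:I, P2:I, P3:I | bus: BusRdX
[4] P0: load  L2 | P0:S(44), P1:I, P2:S(44), P3:I | bus: BusRd,Flush
[5] P1: store L1 := 61 | P0:I, P1:M(61), P2:I, P3:I | bus: BusRdX,Flush
[6] P1: store L1 := 88 | P0:I, P1:M(88), P2:I, P3:I | bus: none
[7] P1: store L1 := 41 | P0:I, P1:M(41), P2:I, P3:I | bus: none
[8] P1: store L1 := 51 | P0:I, P1:M(51), P2:I, P3:I | bus: none
[9] P2: store L1 := 63 | P0:I, P1:I, P2:M(63), P3:I | bus: BusRdX,Flush
[10] P3: store L1 := 89 | P0:I, P1:I, P2:I, P3:M(89) | bus: BusRdX,Flush
[11] P2: load  L1 | P0:I, P1:I, P2:S(89), P3:S(89) | bus: BusRd,Flush

state = I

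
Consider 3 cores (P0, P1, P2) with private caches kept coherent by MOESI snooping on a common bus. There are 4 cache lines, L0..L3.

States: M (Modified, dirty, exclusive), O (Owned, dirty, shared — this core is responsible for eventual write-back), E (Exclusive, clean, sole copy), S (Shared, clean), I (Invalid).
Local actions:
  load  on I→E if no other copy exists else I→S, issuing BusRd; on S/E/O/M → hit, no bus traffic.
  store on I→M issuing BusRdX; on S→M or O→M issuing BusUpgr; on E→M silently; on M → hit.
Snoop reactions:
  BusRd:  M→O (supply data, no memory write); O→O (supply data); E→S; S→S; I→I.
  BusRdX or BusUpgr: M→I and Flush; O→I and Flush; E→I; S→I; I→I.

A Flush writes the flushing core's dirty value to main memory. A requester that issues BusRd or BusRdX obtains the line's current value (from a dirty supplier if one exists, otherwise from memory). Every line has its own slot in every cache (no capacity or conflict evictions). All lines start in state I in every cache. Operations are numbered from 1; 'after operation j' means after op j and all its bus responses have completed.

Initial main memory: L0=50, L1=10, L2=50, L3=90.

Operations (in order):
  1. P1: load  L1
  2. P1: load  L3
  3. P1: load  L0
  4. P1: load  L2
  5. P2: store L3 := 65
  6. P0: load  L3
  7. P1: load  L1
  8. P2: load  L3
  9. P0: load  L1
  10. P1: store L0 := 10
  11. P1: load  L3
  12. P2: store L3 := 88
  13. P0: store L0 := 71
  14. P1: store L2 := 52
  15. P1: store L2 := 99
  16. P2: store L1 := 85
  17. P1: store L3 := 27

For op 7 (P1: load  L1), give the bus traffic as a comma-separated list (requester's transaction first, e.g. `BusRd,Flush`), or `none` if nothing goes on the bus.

step 1: P1: load  L1  ⟶  IEI  (L1)  txn=BusRd  M[L1]=10
step 2: P1: load  L3  ⟶  IEI  (L3)  txn=BusRd  M[L3]=90
step 3: P1: load  L0  ⟶  IEI  (L0)  txn=BusRd  M[L0]=50
step 4: P1: load  L2  ⟶  IEI  (L2)  txn=BusRd  M[L2]=50
step 5: P2: store L3 := 65  ⟶  IIM  (L3)  txn=BusRdX  M[L3]=90
step 6: P0: load  L3  ⟶  SIO  (L3)  txn=BusRd  M[L3]=90
step 7: P1: load  L1  ⟶  IEI  (L1)  txn=∅  M[L1]=10
step 8: P2: load  L3  ⟶  SIO  (L3)  txn=∅  M[L3]=90
step 9: P0: load  L1  ⟶  SSI  (L1)  txn=BusRd  M[L1]=10
step 10: P1: store L0 := 10  ⟶  IMI  (L0)  txn=∅  M[L0]=50
step 11: P1: load  L3  ⟶  SSO  (L3)  txn=BusRd  M[L3]=90
step 12: P2: store L3 := 88  ⟶  IIM  (L3)  txn=BusUpgr  M[L3]=90
step 13: P0: store L0 := 71  ⟶  MII  (L0)  txn=BusRdX+Flush  M[L0]=10
step 14: P1: store L2 := 52  ⟶  IMI  (L2)  txn=∅  M[L2]=50
step 15: P1: store L2 := 99  ⟶  IMI  (L2)  txn=∅  M[L2]=50
step 16: P2: store L1 := 85  ⟶  IIM  (L1)  txn=BusRdX  M[L1]=10
step 17: P1: store L3 := 27  ⟶  IMI  (L3)  txn=BusRdX+Flush  M[L3]=88

bus = none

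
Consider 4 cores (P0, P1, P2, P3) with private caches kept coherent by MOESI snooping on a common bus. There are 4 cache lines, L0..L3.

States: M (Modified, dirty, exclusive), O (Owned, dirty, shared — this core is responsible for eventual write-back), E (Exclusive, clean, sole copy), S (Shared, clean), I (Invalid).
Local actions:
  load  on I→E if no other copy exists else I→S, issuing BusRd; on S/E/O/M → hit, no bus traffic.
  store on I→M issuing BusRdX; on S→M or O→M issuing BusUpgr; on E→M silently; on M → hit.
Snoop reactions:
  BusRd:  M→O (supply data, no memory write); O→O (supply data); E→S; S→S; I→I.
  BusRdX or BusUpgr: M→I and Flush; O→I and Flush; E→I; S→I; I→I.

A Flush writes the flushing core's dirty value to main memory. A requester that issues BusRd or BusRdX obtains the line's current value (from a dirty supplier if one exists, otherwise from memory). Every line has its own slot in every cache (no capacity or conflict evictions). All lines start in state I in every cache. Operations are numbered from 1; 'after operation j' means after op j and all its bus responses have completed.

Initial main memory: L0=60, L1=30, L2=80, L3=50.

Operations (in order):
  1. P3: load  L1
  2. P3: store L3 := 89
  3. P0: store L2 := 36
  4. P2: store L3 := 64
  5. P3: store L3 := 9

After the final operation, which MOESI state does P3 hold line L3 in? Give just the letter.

state = M

[1] P3: load  L1 | P0:I, P1:I, P2:I, P3:E(30) | bus: BusRd
[2] P3: store L3 := 89 | P0:I, P1:I, P2:I, P3:M(89) | bus: BusRdX
[3] P0: store L2 := 36 | P0:M(36), P1:I, P2:I, P3:I | bus: BusRdX
[4] P2: store L3 := 64 | P0:I, P1:I, P2:M(64), P3:I | bus: BusRdX,Flush
[5] P3: store L3 := 9 | P0:I, P1:I, P2:I, P3:M(9) | bus: BusRdX,Flush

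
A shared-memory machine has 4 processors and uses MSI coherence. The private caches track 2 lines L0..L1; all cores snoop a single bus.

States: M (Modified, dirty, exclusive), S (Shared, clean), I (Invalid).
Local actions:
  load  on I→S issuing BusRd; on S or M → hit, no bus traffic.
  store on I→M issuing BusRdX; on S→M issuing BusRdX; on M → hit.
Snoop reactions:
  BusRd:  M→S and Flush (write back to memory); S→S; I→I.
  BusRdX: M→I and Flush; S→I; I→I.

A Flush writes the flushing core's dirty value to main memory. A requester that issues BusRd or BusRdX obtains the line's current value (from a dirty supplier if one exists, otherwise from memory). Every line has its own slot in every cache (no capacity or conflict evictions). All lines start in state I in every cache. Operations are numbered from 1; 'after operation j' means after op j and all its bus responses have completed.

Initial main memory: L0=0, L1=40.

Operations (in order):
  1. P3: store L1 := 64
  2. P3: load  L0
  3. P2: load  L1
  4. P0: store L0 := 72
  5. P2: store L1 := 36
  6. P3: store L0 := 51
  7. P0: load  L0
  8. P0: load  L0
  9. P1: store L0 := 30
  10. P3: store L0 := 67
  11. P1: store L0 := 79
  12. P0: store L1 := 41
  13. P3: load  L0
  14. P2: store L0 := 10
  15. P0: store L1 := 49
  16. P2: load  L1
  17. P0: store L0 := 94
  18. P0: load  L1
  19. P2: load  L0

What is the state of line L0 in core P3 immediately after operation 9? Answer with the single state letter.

state = I

  op1 P3: store L1 := 64 → I/I/I/M on L1; bus BusRdX; mem=40
  op2 P3: load  L0 → I/I/I/S on L0; bus BusRd; mem=0
  op3 P2: load  L1 → I/I/S/S on L1; bus BusRd Flush; mem=64
  op4 P0: store L0 := 72 → M/I/I/I on L0; bus BusRdX; mem=0
  op5 P2: store L1 := 36 → I/I/M/I on L1; bus BusRdX; mem=64
  op6 P3: store L0 := 51 → I/I/I/M on L0; bus BusRdX Flush; mem=72
  op7 P0: load  L0 → S/I/I/S on L0; bus BusRd Flush; mem=51
  op8 P0: load  L0 → S/I/I/S on L0; bus (none); mem=51
  op9 P1: store L0 := 30 → I/M/I/I on L0; bus BusRdX; mem=51
  op10 P3: store L0 := 67 → I/I/I/M on L0; bus BusRdX Flush; mem=30
  op11 P1: store L0 := 79 → I/M/I/I on L0; bus BusRdX Flush; mem=67
  op12 P0: store L1 := 41 → M/I/I/I on L1; bus BusRdX Flush; mem=36
  op13 P3: load  L0 → I/S/I/S on L0; bus BusRd Flush; mem=79
  op14 P2: store L0 := 10 → I/I/M/I on L0; bus BusRdX; mem=79
  op15 P0: store L1 := 49 → M/I/I/I on L1; bus (none); mem=36
  op16 P2: load  L1 → S/I/S/I on L1; bus BusRd Flush; mem=49
  op17 P0: store L0 := 94 → M/I/I/I on L0; bus BusRdX Flush; mem=10
  op18 P0: load  L1 → S/I/S/I on L1; bus (none); mem=49
  op19 P2: load  L0 → S/I/S/I on L0; bus BusRd Flush; mem=94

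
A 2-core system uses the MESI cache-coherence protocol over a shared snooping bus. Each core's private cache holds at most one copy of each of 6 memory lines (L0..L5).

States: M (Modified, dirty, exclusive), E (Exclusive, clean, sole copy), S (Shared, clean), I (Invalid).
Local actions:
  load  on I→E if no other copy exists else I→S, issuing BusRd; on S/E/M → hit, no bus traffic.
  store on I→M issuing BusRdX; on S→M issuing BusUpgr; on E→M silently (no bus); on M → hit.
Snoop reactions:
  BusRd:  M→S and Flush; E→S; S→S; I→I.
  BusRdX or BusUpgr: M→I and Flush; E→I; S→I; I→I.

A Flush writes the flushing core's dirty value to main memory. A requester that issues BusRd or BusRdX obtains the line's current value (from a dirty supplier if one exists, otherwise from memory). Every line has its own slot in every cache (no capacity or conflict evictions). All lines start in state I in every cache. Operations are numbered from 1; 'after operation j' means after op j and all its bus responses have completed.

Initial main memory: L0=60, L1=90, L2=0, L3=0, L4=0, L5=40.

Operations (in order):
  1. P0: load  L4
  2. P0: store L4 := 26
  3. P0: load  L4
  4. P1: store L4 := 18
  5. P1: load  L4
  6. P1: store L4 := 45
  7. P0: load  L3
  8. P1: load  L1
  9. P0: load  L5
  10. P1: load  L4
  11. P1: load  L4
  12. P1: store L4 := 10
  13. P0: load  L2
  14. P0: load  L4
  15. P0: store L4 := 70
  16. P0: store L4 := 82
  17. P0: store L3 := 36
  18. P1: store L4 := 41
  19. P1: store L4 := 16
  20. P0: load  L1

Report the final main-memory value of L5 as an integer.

  op1 P0: load  L4 → E/I on L4; bus BusRd; mem=0
  op2 P0: store L4 := 26 → M/I on L4; bus (none); mem=0
  op3 P0: load  L4 → M/I on L4; bus (none); mem=0
  op4 P1: store L4 := 18 → I/M on L4; bus BusRdX Flush; mem=26
  op5 P1: load  L4 → I/M on L4; bus (none); mem=26
  op6 P1: store L4 := 45 → I/M on L4; bus (none); mem=26
  op7 P0: load  L3 → E/I on L3; bus BusRd; mem=0
  op8 P1: load  L1 → I/E on L1; bus BusRd; mem=90
  op9 P0: load  L5 → E/I on L5; bus BusRd; mem=40
  op10 P1: load  L4 → I/M on L4; bus (none); mem=26
  op11 P1: load  L4 → I/M on L4; bus (none); mem=26
  op12 P1: store L4 := 10 → I/M on L4; bus (none); mem=26
  op13 P0: load  L2 → E/I on L2; bus BusRd; mem=0
  op14 P0: load  L4 → S/S on L4; bus BusRd Flush; mem=10
  op15 P0: store L4 := 70 → M/I on L4; bus BusUpgr; mem=10
  op16 P0: store L4 := 82 → M/I on L4; bus (none); mem=10
  op17 P0: store L3 := 36 → M/I on L3; bus (none); mem=0
  op18 P1: store L4 := 41 → I/M on L4; bus BusRdX Flush; mem=82
  op19 P1: store L4 := 16 → I/M on L4; bus (none); mem=82
  op20 P0: load  L1 → S/S on L1; bus BusRd; mem=90

memory[L5] = 40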